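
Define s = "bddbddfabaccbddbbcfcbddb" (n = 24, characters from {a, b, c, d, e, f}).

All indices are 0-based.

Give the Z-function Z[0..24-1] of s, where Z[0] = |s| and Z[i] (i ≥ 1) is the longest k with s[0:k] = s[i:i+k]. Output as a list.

Z[0]=24
i=1: outside box; Z[1]=0
i=2: outside box; Z[2]=0
i=3: outside box; Z[3]=3 scan→box=[3,6)
i=4: min(r-i=2, Z[1]=0)=0; Z[4]=0
i=5: min(r-i=1, Z[2]=0)=0; Z[5]=0
i=6: outside box; Z[6]=0
i=7: outside box; Z[7]=0
i=8: outside box; Z[8]=1 scan→box=[8,9)
i=9: outside box; Z[9]=0
i=10: outside box; Z[10]=0
i=11: outside box; Z[11]=0
i=12: outside box; Z[12]=4 scan→box=[12,16)
i=13: min(r-i=3, Z[1]=0)=0; Z[13]=0
i=14: min(r-i=2, Z[2]=0)=0; Z[14]=0
i=15: min(r-i=1, Z[3]=3)=1; Z[15]=1
i=16: outside box; Z[16]=1 scan→box=[16,17)
i=17: outside box; Z[17]=0
i=18: outside box; Z[18]=0
i=19: outside box; Z[19]=0
i=20: outside box; Z[20]=4 scan→box=[20,24)
i=21: min(r-i=3, Z[1]=0)=0; Z[21]=0
i=22: min(r-i=2, Z[2]=0)=0; Z[22]=0
i=23: min(r-i=1, Z[3]=3)=1; Z[23]=1

[24, 0, 0, 3, 0, 0, 0, 0, 1, 0, 0, 0, 4, 0, 0, 1, 1, 0, 0, 0, 4, 0, 0, 1]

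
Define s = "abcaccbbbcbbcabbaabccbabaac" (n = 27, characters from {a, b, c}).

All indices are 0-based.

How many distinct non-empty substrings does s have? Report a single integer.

331

rank | idx | suffix
   0 |  16 | aabccbabaac
   1 |  24 | aac
   2 |  22 | abaac
   3 |  13 | abbaabccbabaac
   4 |   0 | abcaccbbbcbbcabbaabccbabaac
   5 |  17 | abccbabaac
   6 |  25 | ac
   7 |   3 | accbbbcbbcabbaabccbabaac
   8 |  15 | baabccbabaac
   9 |  23 | baac
  10 |  21 | babaac
  11 |  14 | bbaabccbabaac
  12 |   6 | bbbcbbcabbaabccbabaac
  13 |  10 | bbcabbaabccbabaac
  14 |   7 | bbcbbcabbaabccbabaac
  15 |  11 | bcabbaabccbabaac
  16 |   1 | bcaccbbbcbbcabbaabccbabaac
  17 |   8 | bcbbcabbaabccbabaac
  18 |  18 | bccbabaac
  19 |  26 | c
  20 |  12 | cabbaabccbabaac
  21 |   2 | caccbbbcbbcabbaabccbabaac
  22 |  20 | cbabaac
  23 |   5 | cbbbcbbcabbaabccbabaac
  24 |   9 | cbbcabbaabccbabaac
  25 |  19 | ccbabaac
  26 |   4 | ccbbbcbbcabbaabccbabaac

SA = [16, 24, 22, 13, 0, 17, 25, 3, 15, 23, 21, 14, 6, 10, 7, 11, 1, 8, 18, 26, 12, 2, 20, 5, 9, 19, 4]
rank  pair      lcp
   1  s[16:],s[24:]  2  'aa'
   2  s[24:],s[22:]  1  'a'
   3  s[22:],s[13:]  2  'ab'
   4  s[13:],s[0:]  2  'ab'
   5  s[0:],s[17:]  3  'abc'
   6  s[17:],s[25:]  1  'a'
   7  s[25:],s[3:]  2  'ac'
   8  s[3:],s[15:]  0  ''
   9  s[15:],s[23:]  3  'baa'
  10  s[23:],s[21:]  2  'ba'
  11  s[21:],s[14:]  1  'b'
  12  s[14:],s[6:]  2  'bb'
  13  s[6:],s[10:]  2  'bb'
  14  s[10:],s[7:]  3  'bbc'
  15  s[7:],s[11:]  1  'b'
  16  s[11:],s[1:]  3  'bca'
  17  s[1:],s[8:]  2  'bc'
  18  s[8:],s[18:]  2  'bc'
  19  s[18:],s[26:]  0  ''
  20  s[26:],s[12:]  1  'c'
  21  s[12:],s[2:]  2  'ca'
  22  s[2:],s[20:]  1  'c'
  23  s[20:],s[5:]  2  'cb'
  24  s[5:],s[9:]  3  'cbb'
  25  s[9:],s[19:]  1  'c'
  26  s[19:],s[4:]  3  'ccb'

n(n+1)/2 = 27·28/2 = 378
Σ LCP = 0 + 2 + 1 + 2 + 2 + 3 + 1 + 2 + 0 + 3 + 2 + 1 + 2 + 2 + 3 + 1 + 3 + 2 + 2 + 0 + 1 + 2 + 1 + 2 + 3 + 1 + 3 = 47
distinct = 378 − 47 = 331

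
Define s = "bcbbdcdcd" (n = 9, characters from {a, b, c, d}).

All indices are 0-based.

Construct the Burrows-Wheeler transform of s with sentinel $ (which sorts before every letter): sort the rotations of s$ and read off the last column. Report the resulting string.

rank  rotation    last
    0  $bcbbdcdcd  d
    1  bbdcdcd$bc  c
    2  bcbbdcdcd$  $
    3  bdcdcd$bcb  b
    4  cbbdcdcd$b  b
    5  cd$bcbbdcd  d
    6  cdcd$bcbbd  d
    7  d$bcbbdcdc  c
    8  dcd$bcbbdc  c
    9  dcdcd$bcbb  b

dc$bbddccb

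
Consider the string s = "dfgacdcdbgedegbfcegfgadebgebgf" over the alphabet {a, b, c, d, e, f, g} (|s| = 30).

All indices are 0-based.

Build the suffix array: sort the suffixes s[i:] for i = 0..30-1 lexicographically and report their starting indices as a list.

[3, 21, 14, 24, 8, 27, 6, 4, 16, 7, 5, 22, 11, 0, 23, 26, 10, 12, 17, 29, 15, 1, 19, 2, 20, 13, 25, 9, 28, 18]

rank→(start, suffix):
  0 → (3, 'acdcdbgedegbfcegfgadebgebgf')
  1 → (21, 'adebgebgf')
  2 → (14, 'bfcegfgadebgebgf')
  3 → (24, 'bgebgf')
  4 → (8, 'bgedegbfcegfgadebgebgf')
  5 → (27, 'bgf')
  6 → (6, 'cdbgedegbfcegfgadebgebgf')
  7 → (4, 'cdcdbgedegbfcegfgadebgebgf')
  8 → (16, 'cegfgadebgebgf')
  9 → (7, 'dbgedegbfcegfgadebgebgf')
  10 → (5, 'dcdbgedegbfcegfgadebgebgf')
  11 → (22, 'debgebgf')
  12 → (11, 'degbfcegfgadebgebgf')
  13 → (0, 'dfgacdcdbgedegbfcegfgadebgebgf')
  14 → (23, 'ebgebgf')
  15 → (26, 'ebgf')
  16 → (10, 'edegbfcegfgadebgebgf')
  17 → (12, 'egbfcegfgadebgebgf')
  18 → (17, 'egfgadebgebgf')
  19 → (29, 'f')
  20 → (15, 'fcegfgadebgebgf')
  21 → (1, 'fgacdcdbgedegbfcegfgadebgebgf')
  22 → (19, 'fgadebgebgf')
  23 → (2, 'gacdcdbgedegbfcegfgadebgebgf')
  24 → (20, 'gadebgebgf')
  25 → (13, 'gbfcegfgadebgebgf')
  26 → (25, 'gebgf')
  27 → (9, 'gedegbfcegfgadebgebgf')
  28 → (28, 'gf')
  29 → (18, 'gfgadebgebgf')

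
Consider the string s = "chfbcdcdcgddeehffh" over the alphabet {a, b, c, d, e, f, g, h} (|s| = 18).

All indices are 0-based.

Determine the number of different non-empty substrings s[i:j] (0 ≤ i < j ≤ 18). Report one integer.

156

rank→(start, suffix):
  0 → (3, 'bcdcdcgddeehffh')
  1 → (4, 'cdcdcgddeehffh')
  2 → (6, 'cdcgddeehffh')
  3 → (8, 'cgddeehffh')
  4 → (0, 'chfbcdcdcgddeehffh')
  5 → (5, 'dcdcgddeehffh')
  6 → (7, 'dcgddeehffh')
  7 → (10, 'ddeehffh')
  8 → (11, 'deehffh')
  9 → (12, 'eehffh')
  10 → (13, 'ehffh')
  11 → (2, 'fbcdcdcgddeehffh')
  12 → (15, 'ffh')
  13 → (16, 'fh')
  14 → (9, 'gddeehffh')
  15 → (17, 'h')
  16 → (1, 'hfbcdcdcgddeehffh')
  17 → (14, 'hffh')

SA = [3, 4, 6, 8, 0, 5, 7, 10, 11, 12, 13, 2, 15, 16, 9, 17, 1, 14]
rank  pair      lcp
   1  s[3:],s[4:]  0  ''
   2  s[4:],s[6:]  3  'cdc'
   3  s[6:],s[8:]  1  'c'
   4  s[8:],s[0:]  1  'c'
   5  s[0:],s[5:]  0  ''
   6  s[5:],s[7:]  2  'dc'
   7  s[7:],s[10:]  1  'd'
   8  s[10:],s[11:]  1  'd'
   9  s[11:],s[12:]  0  ''
  10  s[12:],s[13:]  1  'e'
  11  s[13:],s[2:]  0  ''
  12  s[2:],s[15:]  1  'f'
  13  s[15:],s[16:]  1  'f'
  14  s[16:],s[9:]  0  ''
  15  s[9:],s[17:]  0  ''
  16  s[17:],s[1:]  1  'h'
  17  s[1:],s[14:]  2  'hf'

n(n+1)/2 = 18·19/2 = 171
Σ LCP = 0 + 0 + 3 + 1 + 1 + 0 + 2 + 1 + 1 + 0 + 1 + 0 + 1 + 1 + 0 + 0 + 1 + 2 = 15
distinct = 171 − 15 = 156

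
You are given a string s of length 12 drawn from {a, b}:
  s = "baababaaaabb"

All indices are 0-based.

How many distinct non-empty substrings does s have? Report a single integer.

57

rank→(start, suffix):
  0 → (6, 'aaaabb')
  1 → (7, 'aaabb')
  2 → (1, 'aababaaaabb')
  3 → (8, 'aabb')
  4 → (4, 'abaaaabb')
  5 → (2, 'ababaaaabb')
  6 → (9, 'abb')
  7 → (11, 'b')
  8 → (5, 'baaaabb')
  9 → (0, 'baababaaaabb')
  10 → (3, 'babaaaabb')
  11 → (10, 'bb')

SA = [6, 7, 1, 8, 4, 2, 9, 11, 5, 0, 3, 10]
rank  pair      lcp
   1  s[6:],s[7:]  3  'aaa'
   2  s[7:],s[1:]  2  'aa'
   3  s[1:],s[8:]  3  'aab'
   4  s[8:],s[4:]  1  'a'
   5  s[4:],s[2:]  3  'aba'
   6  s[2:],s[9:]  2  'ab'
   7  s[9:],s[11:]  0  ''
   8  s[11:],s[5:]  1  'b'
   9  s[5:],s[0:]  3  'baa'
  10  s[0:],s[3:]  2  'ba'
  11  s[3:],s[10:]  1  'b'

n(n+1)/2 = 12·13/2 = 78
Σ LCP = 0 + 3 + 2 + 3 + 1 + 3 + 2 + 0 + 1 + 3 + 2 + 1 = 21
distinct = 78 − 21 = 57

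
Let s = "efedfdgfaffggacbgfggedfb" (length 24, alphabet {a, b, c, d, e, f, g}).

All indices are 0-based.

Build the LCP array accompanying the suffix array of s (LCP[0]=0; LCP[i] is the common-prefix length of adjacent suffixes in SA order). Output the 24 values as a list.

[0, 1, 0, 1, 0, 0, 2, 1, 0, 3, 1, 0, 1, 1, 1, 1, 1, 3, 0, 1, 1, 2, 1, 2]

sorted suffixes:
  #0 SA[0]=13  'acbgfggedfb'
  #1 SA[1]=8  'affggacbgfggedfb'
  #2 SA[2]=23  'b'
  #3 SA[3]=15  'bgfggedfb'
  #4 SA[4]=14  'cbgfggedfb'
  #5 SA[5]=21  'dfb'
  #6 SA[6]=3  'dfdgfaffggacbgfggedfb'
  #7 SA[7]=5  'dgfaffggacbgfggedfb'
  #8 SA[8]=20  'edfb'
  #9 SA[9]=2  'edfdgfaffggacbgfggedfb'
  #10 SA[10]=0  'efedfdgfaffggacbgfggedfb'
  #11 SA[11]=7  'faffggacbgfggedfb'
  #12 SA[12]=22  'fb'
  #13 SA[13]=4  'fdgfaffggacbgfggedfb'
  #14 SA[14]=1  'fedfdgfaffggacbgfggedfb'
  #15 SA[15]=9  'ffggacbgfggedfb'
  #16 SA[16]=10  'fggacbgfggedfb'
  #17 SA[17]=17  'fggedfb'
  #18 SA[18]=12  'gacbgfggedfb'
  #19 SA[19]=19  'gedfb'
  #20 SA[20]=6  'gfaffggacbgfggedfb'
  #21 SA[21]=16  'gfggedfb'
  #22 SA[22]=11  'ggacbgfggedfb'
  #23 SA[23]=18  'ggedfb'

SA = [13, 8, 23, 15, 14, 21, 3, 5, 20, 2, 0, 7, 22, 4, 1, 9, 10, 17, 12, 19, 6, 16, 11, 18]
[i] adj suffixes → lcp
  [1] 13/8 → 1 ('a')
  [2] 8/23 → 0 ('')
  [3] 23/15 → 1 ('b')
  [4] 15/14 → 0 ('')
  [5] 14/21 → 0 ('')
  [6] 21/3 → 2 ('df')
  [7] 3/5 → 1 ('d')
  [8] 5/20 → 0 ('')
  [9] 20/2 → 3 ('edf')
  [10] 2/0 → 1 ('e')
  [11] 0/7 → 0 ('')
  [12] 7/22 → 1 ('f')
  [13] 22/4 → 1 ('f')
  [14] 4/1 → 1 ('f')
  [15] 1/9 → 1 ('f')
  [16] 9/10 → 1 ('f')
  [17] 10/17 → 3 ('fgg')
  [18] 17/12 → 0 ('')
  [19] 12/19 → 1 ('g')
  [20] 19/6 → 1 ('g')
  [21] 6/16 → 2 ('gf')
  [22] 16/11 → 1 ('g')
  [23] 11/18 → 2 ('gg')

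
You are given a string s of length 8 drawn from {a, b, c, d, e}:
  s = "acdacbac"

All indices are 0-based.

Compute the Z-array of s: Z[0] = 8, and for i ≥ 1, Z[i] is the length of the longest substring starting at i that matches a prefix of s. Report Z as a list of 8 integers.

[8, 0, 0, 2, 0, 0, 2, 0]

Z[0]=8
i=1: fresh scan; Z[1]=0
i=2: fresh scan; Z[2]=0
i=3: fresh scan; Z[3]=2 grow→box=[3,5)
i=4: min(r-i=1, Z[1]=0)=0; Z[4]=0
i=5: fresh scan; Z[5]=0
i=6: fresh scan; Z[6]=2 grow→box=[6,8)
i=7: min(r-i=1, Z[1]=0)=0; Z[7]=0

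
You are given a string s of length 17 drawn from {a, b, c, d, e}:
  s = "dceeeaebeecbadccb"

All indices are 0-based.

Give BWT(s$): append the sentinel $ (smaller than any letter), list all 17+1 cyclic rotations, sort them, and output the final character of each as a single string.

rank  rotation            last
    0  $dceeeaebeecbadccb  b
    1  adccb$dceeeaebeecb  b
    2  aebeecbadccb$dceee  e
    3  b$dceeeaebeecbadcc  c
    4  badccb$dceeeaebeec  c
    5  beecbadccb$dceeeae  e
    6  cb$dceeeaebeecbadc  c
    7  cbadccb$dceeeaebee  e
    8  ccb$dceeeaebeecbad  d
    9  ceeeaebeecbadccb$d  d
   10  dccb$dceeeaebeecba  a
   11  dceeeaebeecbadccb$  $
   12  eaebeecbadccb$dcee  e
   13  ebeecbadccb$dceeea  a
   14  ecbadccb$dceeeaebe  e
   15  eeaebeecbadccb$dce  e
   16  eecbadccb$dceeeaeb  b
   17  eeeaebeecbadccb$dc  c

bbeccecedda$eaeebc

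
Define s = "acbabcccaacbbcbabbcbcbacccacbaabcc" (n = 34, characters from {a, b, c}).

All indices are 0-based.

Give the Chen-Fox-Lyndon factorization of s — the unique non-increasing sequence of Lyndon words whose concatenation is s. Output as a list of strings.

emit factor 1: 'acb' (i=0, period=3)
emit factor 2: 'abccc' (i=3, period=5)
emit factor 3: 'aacbbcbabbcbcbacccacb' (i=8, period=21)
emit factor 4: 'aabcc' (i=29, period=5)

["acb", "abccc", "aacbbcbabbcbcbacccacb", "aabcc"]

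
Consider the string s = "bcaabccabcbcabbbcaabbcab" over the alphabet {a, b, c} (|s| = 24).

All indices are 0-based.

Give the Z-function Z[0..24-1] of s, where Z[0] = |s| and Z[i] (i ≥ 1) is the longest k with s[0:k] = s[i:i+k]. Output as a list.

Z[0]=24
i=1: fresh scan; Z[1]=0
i=2: fresh scan; Z[2]=0
i=3: fresh scan; Z[3]=0
i=4: fresh scan; Z[4]=2 scan→box=[4,6)
i=5: min(r-i=1, Z[1]=0)=0; Z[5]=0
i=6: fresh scan; Z[6]=0
i=7: fresh scan; Z[7]=0
i=8: fresh scan; Z[8]=2 scan→box=[8,10)
i=9: min(r-i=1, Z[1]=0)=0; Z[9]=0
i=10: fresh scan; Z[10]=3 scan→box=[10,13)
i=11: min(r-i=2, Z[1]=0)=0; Z[11]=0
i=12: min(r-i=1, Z[2]=0)=0; Z[12]=0
i=13: fresh scan; Z[13]=1 scan→box=[13,14)
i=14: fresh scan; Z[14]=1 scan→box=[14,15)
i=15: fresh scan; Z[15]=5 scan→box=[15,20)
i=16: min(r-i=4, Z[1]=0)=0; Z[16]=0
i=17: min(r-i=3, Z[2]=0)=0; Z[17]=0
i=18: min(r-i=2, Z[3]=0)=0; Z[18]=0
i=19: min(r-i=1, Z[4]=2)=1; Z[19]=1
i=20: fresh scan; Z[20]=3 scan→box=[20,23)
i=21: min(r-i=2, Z[1]=0)=0; Z[21]=0
i=22: min(r-i=1, Z[2]=0)=0; Z[22]=0
i=23: fresh scan; Z[23]=1 scan→box=[23,24)

[24, 0, 0, 0, 2, 0, 0, 0, 2, 0, 3, 0, 0, 1, 1, 5, 0, 0, 0, 1, 3, 0, 0, 1]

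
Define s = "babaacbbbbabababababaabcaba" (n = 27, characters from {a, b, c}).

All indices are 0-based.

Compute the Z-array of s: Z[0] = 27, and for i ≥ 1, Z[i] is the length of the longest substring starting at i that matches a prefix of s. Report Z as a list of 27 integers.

Z[0]=27
i=1: outside box; Z[1]=0
i=2: outside box; Z[2]=2 grow→box=[2,4)
i=3: min(r-i=1, Z[1]=0)=0; Z[3]=0
i=4: outside box; Z[4]=0
i=5: outside box; Z[5]=0
i=6: outside box; Z[6]=1 grow→box=[6,7)
i=7: outside box; Z[7]=1 grow→box=[7,8)
i=8: outside box; Z[8]=1 grow→box=[8,9)
i=9: outside box; Z[9]=4 grow→box=[9,13)
i=10: min(r-i=3, Z[1]=0)=0; Z[10]=0
i=11: min(r-i=2, Z[2]=2)=2; Z[11]=4 grow→box=[11,15)
i=12: min(r-i=3, Z[1]=0)=0; Z[12]=0
i=13: min(r-i=2, Z[2]=2)=2; Z[13]=4 grow→box=[13,17)
i=14: min(r-i=3, Z[1]=0)=0; Z[14]=0
i=15: min(r-i=2, Z[2]=2)=2; Z[15]=4 grow→box=[15,19)
i=16: min(r-i=3, Z[1]=0)=0; Z[16]=0
i=17: min(r-i=2, Z[2]=2)=2; Z[17]=5 grow→box=[17,22)
i=18: min(r-i=4, Z[1]=0)=0; Z[18]=0
i=19: min(r-i=3, Z[2]=2)=2; Z[19]=2
i=20: min(r-i=2, Z[3]=0)=0; Z[20]=0
i=21: min(r-i=1, Z[4]=0)=0; Z[21]=0
i=22: outside box; Z[22]=1 grow→box=[22,23)
i=23: outside box; Z[23]=0
i=24: outside box; Z[24]=0
i=25: outside box; Z[25]=2 grow→box=[25,27)
i=26: min(r-i=1, Z[1]=0)=0; Z[26]=0

[27, 0, 2, 0, 0, 0, 1, 1, 1, 4, 0, 4, 0, 4, 0, 4, 0, 5, 0, 2, 0, 0, 1, 0, 0, 2, 0]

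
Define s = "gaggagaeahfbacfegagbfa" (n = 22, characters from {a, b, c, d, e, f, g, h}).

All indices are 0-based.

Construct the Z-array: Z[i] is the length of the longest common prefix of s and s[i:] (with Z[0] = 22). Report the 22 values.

[22, 0, 1, 3, 0, 2, 0, 0, 0, 0, 0, 0, 0, 0, 0, 0, 3, 0, 1, 0, 0, 0]

Z[0]=22
i=1: i≥r, start 0; Z[1]=0
i=2: i≥r, start 0; Z[2]=1 extend→box=[2,3)
i=3: i≥r, start 0; Z[3]=3 extend→box=[3,6)
i=4: min(r-i=2, Z[1]=0)=0; Z[4]=0
i=5: min(r-i=1, Z[2]=1)=1; Z[5]=2 extend→box=[5,7)
i=6: min(r-i=1, Z[1]=0)=0; Z[6]=0
i=7: i≥r, start 0; Z[7]=0
i=8: i≥r, start 0; Z[8]=0
i=9: i≥r, start 0; Z[9]=0
i=10: i≥r, start 0; Z[10]=0
i=11: i≥r, start 0; Z[11]=0
i=12: i≥r, start 0; Z[12]=0
i=13: i≥r, start 0; Z[13]=0
i=14: i≥r, start 0; Z[14]=0
i=15: i≥r, start 0; Z[15]=0
i=16: i≥r, start 0; Z[16]=3 extend→box=[16,19)
i=17: min(r-i=2, Z[1]=0)=0; Z[17]=0
i=18: min(r-i=1, Z[2]=1)=1; Z[18]=1
i=19: i≥r, start 0; Z[19]=0
i=20: i≥r, start 0; Z[20]=0
i=21: i≥r, start 0; Z[21]=0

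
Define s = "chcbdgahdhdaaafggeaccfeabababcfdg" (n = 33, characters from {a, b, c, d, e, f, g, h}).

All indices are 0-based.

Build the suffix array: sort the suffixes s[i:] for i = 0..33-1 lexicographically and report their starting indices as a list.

[11, 12, 23, 25, 27, 18, 13, 6, 24, 26, 28, 3, 2, 19, 29, 20, 0, 10, 31, 4, 8, 22, 17, 30, 21, 14, 32, 5, 16, 15, 1, 9, 7]

sorted suffixes:
  #0 SA[0]=11  'aaafggeaccfeabababcfdg'
  #1 SA[1]=12  'aafggeaccfeabababcfdg'
  #2 SA[2]=23  'abababcfdg'
  #3 SA[3]=25  'ababcfdg'
  #4 SA[4]=27  'abcfdg'
  #5 SA[5]=18  'accfeabababcfdg'
  #6 SA[6]=13  'afggeaccfeabababcfdg'
  #7 SA[7]=6  'ahdhdaaafggeaccfeabababcfdg'
  #8 SA[8]=24  'bababcfdg'
  #9 SA[9]=26  'babcfdg'
  #10 SA[10]=28  'bcfdg'
  #11 SA[11]=3  'bdgahdhdaaafggeaccfeabababcfdg'
  #12 SA[12]=2  'cbdgahdhdaaafggeaccfeabababcfdg'
  #13 SA[13]=19  'ccfeabababcfdg'
  #14 SA[14]=29  'cfdg'
  #15 SA[15]=20  'cfeabababcfdg'
  #16 SA[16]=0  'chcbdgahdhdaaafggeaccfeabababcfdg'
  #17 SA[17]=10  'daaafggeaccfeabababcfdg'
  #18 SA[18]=31  'dg'
  #19 SA[19]=4  'dgahdhdaaafggeaccfeabababcfdg'
  #20 SA[20]=8  'dhdaaafggeaccfeabababcfdg'
  #21 SA[21]=22  'eabababcfdg'
  #22 SA[22]=17  'eaccfeabababcfdg'
  #23 SA[23]=30  'fdg'
  #24 SA[24]=21  'feabababcfdg'
  #25 SA[25]=14  'fggeaccfeabababcfdg'
  #26 SA[26]=32  'g'
  #27 SA[27]=5  'gahdhdaaafggeaccfeabababcfdg'
  #28 SA[28]=16  'geaccfeabababcfdg'
  #29 SA[29]=15  'ggeaccfeabababcfdg'
  #30 SA[30]=1  'hcbdgahdhdaaafggeaccfeabababcfdg'
  #31 SA[31]=9  'hdaaafggeaccfeabababcfdg'
  #32 SA[32]=7  'hdhdaaafggeaccfeabababcfdg'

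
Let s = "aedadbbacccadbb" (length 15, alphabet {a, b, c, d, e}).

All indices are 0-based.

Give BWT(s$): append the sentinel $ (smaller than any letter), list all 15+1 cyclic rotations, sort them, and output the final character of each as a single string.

rank  rotation          last
    0  $aedadbbacccadbb  b
    1  acccadbb$aedadbb  b
    2  adbb$aedadbbaccc  c
    3  adbbacccadbb$aed  d
    4  aedadbbacccadbb$  $
    5  b$aedadbbacccadb  b
    6  bacccadbb$aedadb  b
    7  bb$aedadbbacccad  d
    8  bbacccadbb$aedad  d
    9  cadbb$aedadbbacc  c
   10  ccadbb$aedadbbac  c
   11  cccadbb$aedadbba  a
   12  dadbbacccadbb$ae  e
   13  dbb$aedadbbaccca  a
   14  dbbacccadbb$aeda  a
   15  edadbbacccadbb$a  a

bbcd$bbddccaeaaa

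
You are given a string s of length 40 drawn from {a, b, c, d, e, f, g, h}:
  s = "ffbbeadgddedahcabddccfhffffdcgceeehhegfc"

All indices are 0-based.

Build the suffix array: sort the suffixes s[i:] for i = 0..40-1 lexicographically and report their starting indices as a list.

[15, 5, 12, 2, 16, 3, 39, 14, 19, 30, 20, 28, 11, 18, 27, 17, 8, 9, 6, 4, 10, 31, 32, 36, 33, 1, 38, 26, 0, 25, 24, 23, 21, 29, 7, 37, 13, 35, 22, 34]

rank | idx | suffix
   0 |  15 | abddccfhffffdcgceeehhegfc
   1 |   5 | adgddedahcabddccfhffffdcgceeehhegfc
   2 |  12 | ahcabddccfhffffdcgceeehhegfc
   3 |   2 | bbeadgddedahcabddccfhffffdcgceeehhegfc
   4 |  16 | bddccfhffffdcgceeehhegfc
   5 |   3 | beadgddedahcabddccfhffffdcgceeehhegfc
   6 |  39 | c
   7 |  14 | cabddccfhffffdcgceeehhegfc
   8 |  19 | ccfhffffdcgceeehhegfc
   9 |  30 | ceeehhegfc
  10 |  20 | cfhffffdcgceeehhegfc
  11 |  28 | cgceeehhegfc
  12 |  11 | dahcabddccfhffffdcgceeehhegfc
  13 |  18 | dccfhffffdcgceeehhegfc
  14 |  27 | dcgceeehhegfc
  15 |  17 | ddccfhffffdcgceeehhegfc
  16 |   8 | ddedahcabddccfhffffdcgceeehhegfc
  17 |   9 | dedahcabddccfhffffdcgceeehhegfc
  18 |   6 | dgddedahcabddccfhffffdcgceeehhegfc
  19 |   4 | eadgddedahcabddccfhffffdcgceeehhegfc
  20 |  10 | edahcabddccfhffffdcgceeehhegfc
  21 |  31 | eeehhegfc
  22 |  32 | eehhegfc
  23 |  36 | egfc
  24 |  33 | ehhegfc
  25 |   1 | fbbeadgddedahcabddccfhffffdcgceeehhegfc
  26 |  38 | fc
  27 |  26 | fdcgceeehhegfc
  28 |   0 | ffbbeadgddedahcabddccfhffffdcgceeehhegfc
  29 |  25 | ffdcgceeehhegfc
  30 |  24 | fffdcgceeehhegfc
  31 |  23 | ffffdcgceeehhegfc
  32 |  21 | fhffffdcgceeehhegfc
  33 |  29 | gceeehhegfc
  34 |   7 | gddedahcabddccfhffffdcgceeehhegfc
  35 |  37 | gfc
  36 |  13 | hcabddccfhffffdcgceeehhegfc
  37 |  35 | hegfc
  38 |  22 | hffffdcgceeehhegfc
  39 |  34 | hhegfc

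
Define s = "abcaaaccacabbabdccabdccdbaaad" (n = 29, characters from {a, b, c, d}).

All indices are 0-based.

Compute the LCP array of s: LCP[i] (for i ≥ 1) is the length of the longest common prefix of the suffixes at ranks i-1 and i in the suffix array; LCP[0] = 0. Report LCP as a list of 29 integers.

rank→(start, suffix):
  0 → (3, 'aaaccacabbabdccabdccdbaaad')
  1 → (25, 'aaad')
  2 → (4, 'aaccacabbabdccabdccdbaaad')
  3 → (26, 'aad')
  4 → (10, 'abbabdccabdccdbaaad')
  5 → (0, 'abcaaaccacabbabdccabdccdbaaad')
  6 → (13, 'abdccabdccdbaaad')
  7 → (18, 'abdccdbaaad')
  8 → (8, 'acabbabdccabdccdbaaad')
  9 → (5, 'accacabbabdccabdccdbaaad')
  10 → (27, 'ad')
  11 → (24, 'baaad')
  12 → (12, 'babdccabdccdbaaad')
  13 → (11, 'bbabdccabdccdbaaad')
  14 → (1, 'bcaaaccacabbabdccabdccdbaaad')
  15 → (14, 'bdccabdccdbaaad')
  16 → (19, 'bdccdbaaad')
  17 → (2, 'caaaccacabbabdccabdccdbaaad')
  18 → (9, 'cabbabdccabdccdbaaad')
  19 → (17, 'cabdccdbaaad')
  20 → (7, 'cacabbabdccabdccdbaaad')
  21 → (16, 'ccabdccdbaaad')
  22 → (6, 'ccacabbabdccabdccdbaaad')
  23 → (21, 'ccdbaaad')
  24 → (22, 'cdbaaad')
  25 → (28, 'd')
  26 → (23, 'dbaaad')
  27 → (15, 'dccabdccdbaaad')
  28 → (20, 'dccdbaaad')

SA = [3, 25, 4, 26, 10, 0, 13, 18, 8, 5, 27, 24, 12, 11, 1, 14, 19, 2, 9, 17, 7, 16, 6, 21, 22, 28, 23, 15, 20]
i: (SA[i-1],SA[i]) lcp shared
  1: (3,25) 3 'aaa'
  2: (25,4) 2 'aa'
  3: (4,26) 2 'aa'
  4: (26,10) 1 'a'
  5: (10,0) 2 'ab'
  6: (0,13) 2 'ab'
  7: (13,18) 5 'abdcc'
  8: (18,8) 1 'a'
  9: (8,5) 2 'ac'
  10: (5,27) 1 'a'
  11: (27,24) 0 ''
  12: (24,12) 2 'ba'
  13: (12,11) 1 'b'
  14: (11,1) 1 'b'
  15: (1,14) 1 'b'
  16: (14,19) 4 'bdcc'
  17: (19,2) 0 ''
  18: (2,9) 2 'ca'
  19: (9,17) 3 'cab'
  20: (17,7) 2 'ca'
  21: (7,16) 1 'c'
  22: (16,6) 3 'cca'
  23: (6,21) 2 'cc'
  24: (21,22) 1 'c'
  25: (22,28) 0 ''
  26: (28,23) 1 'd'
  27: (23,15) 1 'd'
  28: (15,20) 3 'dcc'

[0, 3, 2, 2, 1, 2, 2, 5, 1, 2, 1, 0, 2, 1, 1, 1, 4, 0, 2, 3, 2, 1, 3, 2, 1, 0, 1, 1, 3]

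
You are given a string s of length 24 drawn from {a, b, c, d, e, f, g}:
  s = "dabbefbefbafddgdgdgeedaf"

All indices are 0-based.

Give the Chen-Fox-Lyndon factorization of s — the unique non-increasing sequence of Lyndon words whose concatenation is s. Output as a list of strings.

emit factor 1: 'd' (i=0, period=1)
emit factor 2: 'abbefbefbafddgdgdgeedaf' (i=1, period=23)

["d", "abbefbefbafddgdgdgeedaf"]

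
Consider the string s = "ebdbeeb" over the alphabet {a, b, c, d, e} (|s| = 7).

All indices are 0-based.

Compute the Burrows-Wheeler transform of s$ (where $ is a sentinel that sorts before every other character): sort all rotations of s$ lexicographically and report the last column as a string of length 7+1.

beedbe$b

rank  rotation  last
    0  $ebdbeeb  b
    1  b$ebdbee  e
    2  bdbeeb$e  e
    3  beeb$ebd  d
    4  dbeeb$eb  b
    5  eb$ebdbe  e
    6  ebdbeeb$  $
    7  eeb$ebdb  b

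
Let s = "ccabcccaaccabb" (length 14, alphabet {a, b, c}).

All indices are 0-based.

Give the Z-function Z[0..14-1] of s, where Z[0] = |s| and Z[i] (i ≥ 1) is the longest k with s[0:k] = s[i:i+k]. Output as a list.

[14, 1, 0, 0, 2, 3, 1, 0, 0, 4, 1, 0, 0, 0]

Z[0]=14
i=1: outside box; Z[1]=1 scan→box=[1,2)
i=2: outside box; Z[2]=0
i=3: outside box; Z[3]=0
i=4: outside box; Z[4]=2 scan→box=[4,6)
i=5: min(r-i=1, Z[1]=1)=1; Z[5]=3 scan→box=[5,8)
i=6: min(r-i=2, Z[1]=1)=1; Z[6]=1
i=7: min(r-i=1, Z[2]=0)=0; Z[7]=0
i=8: outside box; Z[8]=0
i=9: outside box; Z[9]=4 scan→box=[9,13)
i=10: min(r-i=3, Z[1]=1)=1; Z[10]=1
i=11: min(r-i=2, Z[2]=0)=0; Z[11]=0
i=12: min(r-i=1, Z[3]=0)=0; Z[12]=0
i=13: outside box; Z[13]=0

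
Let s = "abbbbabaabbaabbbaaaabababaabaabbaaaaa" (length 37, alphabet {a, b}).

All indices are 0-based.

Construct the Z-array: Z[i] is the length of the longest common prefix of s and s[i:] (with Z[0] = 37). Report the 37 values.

Z[0]=37
i=1: outside box; Z[1]=0
i=2: outside box; Z[2]=0
i=3: outside box; Z[3]=0
i=4: outside box; Z[4]=0
i=5: outside box; Z[5]=2 grow→box=[5,7)
i=6: min(r-i=1, Z[1]=0)=0; Z[6]=0
i=7: outside box; Z[7]=1 grow→box=[7,8)
i=8: outside box; Z[8]=3 grow→box=[8,11)
i=9: min(r-i=2, Z[1]=0)=0; Z[9]=0
i=10: min(r-i=1, Z[2]=0)=0; Z[10]=0
i=11: outside box; Z[11]=1 grow→box=[11,12)
i=12: outside box; Z[12]=4 grow→box=[12,16)
i=13: min(r-i=3, Z[1]=0)=0; Z[13]=0
i=14: min(r-i=2, Z[2]=0)=0; Z[14]=0
i=15: min(r-i=1, Z[3]=0)=0; Z[15]=0
i=16: outside box; Z[16]=1 grow→box=[16,17)
i=17: outside box; Z[17]=1 grow→box=[17,18)
i=18: outside box; Z[18]=1 grow→box=[18,19)
i=19: outside box; Z[19]=2 grow→box=[19,21)
i=20: min(r-i=1, Z[1]=0)=0; Z[20]=0
i=21: outside box; Z[21]=2 grow→box=[21,23)
i=22: min(r-i=1, Z[1]=0)=0; Z[22]=0
i=23: outside box; Z[23]=2 grow→box=[23,25)
i=24: min(r-i=1, Z[1]=0)=0; Z[24]=0
i=25: outside box; Z[25]=1 grow→box=[25,26)
i=26: outside box; Z[26]=2 grow→box=[26,28)
i=27: min(r-i=1, Z[1]=0)=0; Z[27]=0
i=28: outside box; Z[28]=1 grow→box=[28,29)
i=29: outside box; Z[29]=3 grow→box=[29,32)
i=30: min(r-i=2, Z[1]=0)=0; Z[30]=0
i=31: min(r-i=1, Z[2]=0)=0; Z[31]=0
i=32: outside box; Z[32]=1 grow→box=[32,33)
i=33: outside box; Z[33]=1 grow→box=[33,34)
i=34: outside box; Z[34]=1 grow→box=[34,35)
i=35: outside box; Z[35]=1 grow→box=[35,36)
i=36: outside box; Z[36]=1 grow→box=[36,37)

[37, 0, 0, 0, 0, 2, 0, 1, 3, 0, 0, 1, 4, 0, 0, 0, 1, 1, 1, 2, 0, 2, 0, 2, 0, 1, 2, 0, 1, 3, 0, 0, 1, 1, 1, 1, 1]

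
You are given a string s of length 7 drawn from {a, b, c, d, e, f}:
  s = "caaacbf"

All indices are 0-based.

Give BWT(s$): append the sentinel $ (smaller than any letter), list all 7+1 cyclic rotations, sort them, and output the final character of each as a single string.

fcaac$ab

rank  rotation  last
    0  $caaacbf  f
    1  aaacbf$c  c
    2  aacbf$ca  a
    3  acbf$caa  a
    4  bf$caaac  c
    5  caaacbf$  $
    6  cbf$caaa  a
    7  f$caaacb  b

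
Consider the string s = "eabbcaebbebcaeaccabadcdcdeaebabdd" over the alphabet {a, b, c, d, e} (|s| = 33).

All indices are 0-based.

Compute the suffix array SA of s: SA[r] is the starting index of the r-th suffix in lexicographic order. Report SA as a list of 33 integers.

[17, 1, 29, 14, 19, 12, 26, 5, 28, 18, 2, 7, 10, 3, 30, 8, 16, 11, 4, 15, 21, 23, 32, 20, 22, 31, 24, 0, 13, 25, 27, 6, 9]

rank→(start, suffix):
  0 → (17, 'abadcdcdeaebabdd')
  1 → (1, 'abbcaebbebcaeaccabadcdcdeaebabdd')
  2 → (29, 'abdd')
  3 → (14, 'accabadcdcdeaebabdd')
  4 → (19, 'adcdcdeaebabdd')
  5 → (12, 'aeaccabadcdcdeaebabdd')
  6 → (26, 'aebabdd')
  7 → (5, 'aebbebcaeaccabadcdcdeaebabdd')
  8 → (28, 'babdd')
  9 → (18, 'badcdcdeaebabdd')
  10 → (2, 'bbcaebbebcaeaccabadcdcdeaebabdd')
  11 → (7, 'bbebcaeaccabadcdcdeaebabdd')
  12 → (10, 'bcaeaccabadcdcdeaebabdd')
  13 → (3, 'bcaebbebcaeaccabadcdcdeaebabdd')
  14 → (30, 'bdd')
  15 → (8, 'bebcaeaccabadcdcdeaebabdd')
  16 → (16, 'cabadcdcdeaebabdd')
  17 → (11, 'caeaccabadcdcdeaebabdd')
  18 → (4, 'caebbebcaeaccabadcdcdeaebabdd')
  19 → (15, 'ccabadcdcdeaebabdd')
  20 → (21, 'cdcdeaebabdd')
  21 → (23, 'cdeaebabdd')
  22 → (32, 'd')
  23 → (20, 'dcdcdeaebabdd')
  24 → (22, 'dcdeaebabdd')
  25 → (31, 'dd')
  26 → (24, 'deaebabdd')
  27 → (0, 'eabbcaebbebcaeaccabadcdcdeaebabdd')
  28 → (13, 'eaccabadcdcdeaebabdd')
  29 → (25, 'eaebabdd')
  30 → (27, 'ebabdd')
  31 → (6, 'ebbebcaeaccabadcdcdeaebabdd')
  32 → (9, 'ebcaeaccabadcdcdeaebabdd')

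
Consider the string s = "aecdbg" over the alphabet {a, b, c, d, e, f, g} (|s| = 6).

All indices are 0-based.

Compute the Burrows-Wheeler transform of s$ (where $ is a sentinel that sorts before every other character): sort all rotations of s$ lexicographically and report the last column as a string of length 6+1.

g$decab

rank  rotation last
    0  $aecdbg  g
    1  aecdbg$  $
    2  bg$aecd  d
    3  cdbg$ae  e
    4  dbg$aec  c
    5  ecdbg$a  a
    6  g$aecdb  b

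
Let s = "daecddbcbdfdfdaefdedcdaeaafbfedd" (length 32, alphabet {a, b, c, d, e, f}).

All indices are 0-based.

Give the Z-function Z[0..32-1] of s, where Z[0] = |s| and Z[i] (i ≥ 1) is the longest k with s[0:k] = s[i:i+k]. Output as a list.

Z[0]=32
i=1: outside box; Z[1]=0
i=2: outside box; Z[2]=0
i=3: outside box; Z[3]=0
i=4: outside box; Z[4]=1 scan→box=[4,5)
i=5: outside box; Z[5]=1 scan→box=[5,6)
i=6: outside box; Z[6]=0
i=7: outside box; Z[7]=0
i=8: outside box; Z[8]=0
i=9: outside box; Z[9]=1 scan→box=[9,10)
i=10: outside box; Z[10]=0
i=11: outside box; Z[11]=1 scan→box=[11,12)
i=12: outside box; Z[12]=0
i=13: outside box; Z[13]=3 scan→box=[13,16)
i=14: min(r-i=2, Z[1]=0)=0; Z[14]=0
i=15: min(r-i=1, Z[2]=0)=0; Z[15]=0
i=16: outside box; Z[16]=0
i=17: outside box; Z[17]=1 scan→box=[17,18)
i=18: outside box; Z[18]=0
i=19: outside box; Z[19]=1 scan→box=[19,20)
i=20: outside box; Z[20]=0
i=21: outside box; Z[21]=3 scan→box=[21,24)
i=22: min(r-i=2, Z[1]=0)=0; Z[22]=0
i=23: min(r-i=1, Z[2]=0)=0; Z[23]=0
i=24: outside box; Z[24]=0
i=25: outside box; Z[25]=0
i=26: outside box; Z[26]=0
i=27: outside box; Z[27]=0
i=28: outside box; Z[28]=0
i=29: outside box; Z[29]=0
i=30: outside box; Z[30]=1 scan→box=[30,31)
i=31: outside box; Z[31]=1 scan→box=[31,32)

[32, 0, 0, 0, 1, 1, 0, 0, 0, 1, 0, 1, 0, 3, 0, 0, 0, 1, 0, 1, 0, 3, 0, 0, 0, 0, 0, 0, 0, 0, 1, 1]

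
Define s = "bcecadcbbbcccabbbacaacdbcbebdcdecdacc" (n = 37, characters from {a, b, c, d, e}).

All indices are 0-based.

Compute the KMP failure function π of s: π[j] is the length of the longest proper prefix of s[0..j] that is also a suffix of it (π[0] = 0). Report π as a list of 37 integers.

π[0] = 0
j=1 s[j]='c': π[1]=0 (border '')
j=2 s[j]='e': π[2]=0 (border '')
j=3 s[j]='c': π[3]=0 (border '')
j=4 s[j]='a': π[4]=0 (border '')
j=5 s[j]='d': π[5]=0 (border '')
j=6 s[j]='c': π[6]=0 (border '')
j=7 s[j]='b': π[7]=1 (border 'b')
j=8 s[j]='b': k: 1→0; π[8]=1 (border 'b')
j=9 s[j]='b': k: 1→0; π[9]=1 (border 'b')
j=10 s[j]='c': π[10]=2 (border 'bc')
j=11 s[j]='c': k: 2→0; π[11]=0 (border '')
j=12 s[j]='c': π[12]=0 (border '')
j=13 s[j]='a': π[13]=0 (border '')
j=14 s[j]='b': π[14]=1 (border 'b')
j=15 s[j]='b': k: 1→0; π[15]=1 (border 'b')
j=16 s[j]='b': k: 1→0; π[16]=1 (border 'b')
j=17 s[j]='a': k: 1→0; π[17]=0 (border '')
j=18 s[j]='c': π[18]=0 (border '')
j=19 s[j]='a': π[19]=0 (border '')
j=20 s[j]='a': π[20]=0 (border '')
j=21 s[j]='c': π[21]=0 (border '')
j=22 s[j]='d': π[22]=0 (border '')
j=23 s[j]='b': π[23]=1 (border 'b')
j=24 s[j]='c': π[24]=2 (border 'bc')
j=25 s[j]='b': k: 2→0; π[25]=1 (border 'b')
j=26 s[j]='e': k: 1→0; π[26]=0 (border '')
j=27 s[j]='b': π[27]=1 (border 'b')
j=28 s[j]='d': k: 1→0; π[28]=0 (border '')
j=29 s[j]='c': π[29]=0 (border '')
j=30 s[j]='d': π[30]=0 (border '')
j=31 s[j]='e': π[31]=0 (border '')
j=32 s[j]='c': π[32]=0 (border '')
j=33 s[j]='d': π[33]=0 (border '')
j=34 s[j]='a': π[34]=0 (border '')
j=35 s[j]='c': π[35]=0 (border '')
j=36 s[j]='c': π[36]=0 (border '')

[0, 0, 0, 0, 0, 0, 0, 1, 1, 1, 2, 0, 0, 0, 1, 1, 1, 0, 0, 0, 0, 0, 0, 1, 2, 1, 0, 1, 0, 0, 0, 0, 0, 0, 0, 0, 0]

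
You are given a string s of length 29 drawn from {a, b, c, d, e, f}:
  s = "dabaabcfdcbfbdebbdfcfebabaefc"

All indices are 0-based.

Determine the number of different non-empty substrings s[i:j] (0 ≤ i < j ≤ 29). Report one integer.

rank→(start, suffix):
  0 → (3, 'aabcfdcbfbdebbdfcfebabaefc')
  1 → (1, 'abaabcfdcbfbdebbdfcfebabaefc')
  2 → (23, 'abaefc')
  3 → (4, 'abcfdcbfbdebbdfcfebabaefc')
  4 → (25, 'aefc')
  5 → (2, 'baabcfdcbfbdebbdfcfebabaefc')
  6 → (22, 'babaefc')
  7 → (24, 'baefc')
  8 → (15, 'bbdfcfebabaefc')
  9 → (5, 'bcfdcbfbdebbdfcfebabaefc')
  10 → (12, 'bdebbdfcfebabaefc')
  11 → (16, 'bdfcfebabaefc')
  12 → (10, 'bfbdebbdfcfebabaefc')
  13 → (28, 'c')
  14 → (9, 'cbfbdebbdfcfebabaefc')
  15 → (6, 'cfdcbfbdebbdfcfebabaefc')
  16 → (19, 'cfebabaefc')
  17 → (0, 'dabaabcfdcbfbdebbdfcfebabaefc')
  18 → (8, 'dcbfbdebbdfcfebabaefc')
  19 → (13, 'debbdfcfebabaefc')
  20 → (17, 'dfcfebabaefc')
  21 → (21, 'ebabaefc')
  22 → (14, 'ebbdfcfebabaefc')
  23 → (26, 'efc')
  24 → (11, 'fbdebbdfcfebabaefc')
  25 → (27, 'fc')
  26 → (18, 'fcfebabaefc')
  27 → (7, 'fdcbfbdebbdfcfebabaefc')
  28 → (20, 'febabaefc')

SA = [3, 1, 23, 4, 25, 2, 22, 24, 15, 5, 12, 16, 10, 28, 9, 6, 19, 0, 8, 13, 17, 21, 14, 26, 11, 27, 18, 7, 20]
rank  pair      lcp
   1  s[3:],s[1:]  1  'a'
   2  s[1:],s[23:]  3  'aba'
   3  s[23:],s[4:]  2  'ab'
   4  s[4:],s[25:]  1  'a'
   5  s[25:],s[2:]  0  ''
   6  s[2:],s[22:]  2  'ba'
   7  s[22:],s[24:]  2  'ba'
   8  s[24:],s[15:]  1  'b'
   9  s[15:],s[5:]  1  'b'
  10  s[5:],s[12:]  1  'b'
  11  s[12:],s[16:]  2  'bd'
  12  s[16:],s[10:]  1  'b'
  13  s[10:],s[28:]  0  ''
  14  s[28:],s[9:]  1  'c'
  15  s[9:],s[6:]  1  'c'
  16  s[6:],s[19:]  2  'cf'
  17  s[19:],s[0:]  0  ''
  18  s[0:],s[8:]  1  'd'
  19  s[8:],s[13:]  1  'd'
  20  s[13:],s[17:]  1  'd'
  21  s[17:],s[21:]  0  ''
  22  s[21:],s[14:]  2  'eb'
  23  s[14:],s[26:]  1  'e'
  24  s[26:],s[11:]  0  ''
  25  s[11:],s[27:]  1  'f'
  26  s[27:],s[18:]  2  'fc'
  27  s[18:],s[7:]  1  'f'
  28  s[7:],s[20:]  1  'f'

n(n+1)/2 = 29·30/2 = 435
Σ LCP = 0 + 1 + 3 + 2 + 1 + 0 + 2 + 2 + 1 + 1 + 1 + 2 + 1 + 0 + 1 + 1 + 2 + 0 + 1 + 1 + 1 + 0 + 2 + 1 + 0 + 1 + 2 + 1 + 1 = 32
distinct = 435 − 32 = 403

403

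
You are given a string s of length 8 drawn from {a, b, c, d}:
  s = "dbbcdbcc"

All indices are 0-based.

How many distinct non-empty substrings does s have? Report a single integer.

29

rank | idx | suffix
   0 |   1 | bbcdbcc
   1 |   5 | bcc
   2 |   2 | bcdbcc
   3 |   7 | c
   4 |   6 | cc
   5 |   3 | cdbcc
   6 |   0 | dbbcdbcc
   7 |   4 | dbcc

SA = [1, 5, 2, 7, 6, 3, 0, 4]
[i] adj suffixes → lcp
  [1] 1/5 → 1 ('b')
  [2] 5/2 → 2 ('bc')
  [3] 2/7 → 0 ('')
  [4] 7/6 → 1 ('c')
  [5] 6/3 → 1 ('c')
  [6] 3/0 → 0 ('')
  [7] 0/4 → 2 ('db')

n(n+1)/2 = 8·9/2 = 36
Σ LCP = 0 + 1 + 2 + 0 + 1 + 1 + 0 + 2 = 7
distinct = 36 − 7 = 29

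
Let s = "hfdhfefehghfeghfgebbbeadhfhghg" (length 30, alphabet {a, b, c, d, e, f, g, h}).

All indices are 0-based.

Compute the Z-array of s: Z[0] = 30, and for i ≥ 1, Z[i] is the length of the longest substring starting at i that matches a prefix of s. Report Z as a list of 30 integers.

[30, 0, 0, 2, 0, 0, 0, 0, 1, 0, 2, 0, 0, 0, 2, 0, 0, 0, 0, 0, 0, 0, 0, 0, 2, 0, 1, 0, 1, 0]

Z[0]=30
i=1: i≥r, start 0; Z[1]=0
i=2: i≥r, start 0; Z[2]=0
i=3: i≥r, start 0; Z[3]=2 grow→box=[3,5)
i=4: min(r-i=1, Z[1]=0)=0; Z[4]=0
i=5: i≥r, start 0; Z[5]=0
i=6: i≥r, start 0; Z[6]=0
i=7: i≥r, start 0; Z[7]=0
i=8: i≥r, start 0; Z[8]=1 grow→box=[8,9)
i=9: i≥r, start 0; Z[9]=0
i=10: i≥r, start 0; Z[10]=2 grow→box=[10,12)
i=11: min(r-i=1, Z[1]=0)=0; Z[11]=0
i=12: i≥r, start 0; Z[12]=0
i=13: i≥r, start 0; Z[13]=0
i=14: i≥r, start 0; Z[14]=2 grow→box=[14,16)
i=15: min(r-i=1, Z[1]=0)=0; Z[15]=0
i=16: i≥r, start 0; Z[16]=0
i=17: i≥r, start 0; Z[17]=0
i=18: i≥r, start 0; Z[18]=0
i=19: i≥r, start 0; Z[19]=0
i=20: i≥r, start 0; Z[20]=0
i=21: i≥r, start 0; Z[21]=0
i=22: i≥r, start 0; Z[22]=0
i=23: i≥r, start 0; Z[23]=0
i=24: i≥r, start 0; Z[24]=2 grow→box=[24,26)
i=25: min(r-i=1, Z[1]=0)=0; Z[25]=0
i=26: i≥r, start 0; Z[26]=1 grow→box=[26,27)
i=27: i≥r, start 0; Z[27]=0
i=28: i≥r, start 0; Z[28]=1 grow→box=[28,29)
i=29: i≥r, start 0; Z[29]=0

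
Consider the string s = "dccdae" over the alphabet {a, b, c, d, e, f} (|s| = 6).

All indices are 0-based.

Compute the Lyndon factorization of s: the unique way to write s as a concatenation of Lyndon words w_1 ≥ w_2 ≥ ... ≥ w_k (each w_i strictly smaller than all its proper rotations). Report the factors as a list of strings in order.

emit factor 1: 'd' (i=0, period=1)
emit factor 2: 'ccd' (i=1, period=3)
emit factor 3: 'ae' (i=4, period=2)

["d", "ccd", "ae"]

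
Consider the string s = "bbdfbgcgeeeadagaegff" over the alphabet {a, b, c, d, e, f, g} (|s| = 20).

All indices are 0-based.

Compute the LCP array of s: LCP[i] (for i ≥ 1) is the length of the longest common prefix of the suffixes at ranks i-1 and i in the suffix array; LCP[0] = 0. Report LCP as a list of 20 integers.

[0, 1, 1, 0, 1, 1, 0, 0, 1, 0, 1, 2, 1, 0, 1, 1, 0, 1, 1, 1]

sorted suffixes:
  #0 SA[0]=11  'adagaegff'
  #1 SA[1]=15  'aegff'
  #2 SA[2]=13  'agaegff'
  #3 SA[3]=0  'bbdfbgcgeeeadagaegff'
  #4 SA[4]=1  'bdfbgcgeeeadagaegff'
  #5 SA[5]=4  'bgcgeeeadagaegff'
  #6 SA[6]=6  'cgeeeadagaegff'
  #7 SA[7]=12  'dagaegff'
  #8 SA[8]=2  'dfbgcgeeeadagaegff'
  #9 SA[9]=10  'eadagaegff'
  #10 SA[10]=9  'eeadagaegff'
  #11 SA[11]=8  'eeeadagaegff'
  #12 SA[12]=16  'egff'
  #13 SA[13]=19  'f'
  #14 SA[14]=3  'fbgcgeeeadagaegff'
  #15 SA[15]=18  'ff'
  #16 SA[16]=14  'gaegff'
  #17 SA[17]=5  'gcgeeeadagaegff'
  #18 SA[18]=7  'geeeadagaegff'
  #19 SA[19]=17  'gff'

SA = [11, 15, 13, 0, 1, 4, 6, 12, 2, 10, 9, 8, 16, 19, 3, 18, 14, 5, 7, 17]
i: (SA[i-1],SA[i]) lcp shared
  1: (11,15) 1 'a'
  2: (15,13) 1 'a'
  3: (13,0) 0 ''
  4: (0,1) 1 'b'
  5: (1,4) 1 'b'
  6: (4,6) 0 ''
  7: (6,12) 0 ''
  8: (12,2) 1 'd'
  9: (2,10) 0 ''
  10: (10,9) 1 'e'
  11: (9,8) 2 'ee'
  12: (8,16) 1 'e'
  13: (16,19) 0 ''
  14: (19,3) 1 'f'
  15: (3,18) 1 'f'
  16: (18,14) 0 ''
  17: (14,5) 1 'g'
  18: (5,7) 1 'g'
  19: (7,17) 1 'g'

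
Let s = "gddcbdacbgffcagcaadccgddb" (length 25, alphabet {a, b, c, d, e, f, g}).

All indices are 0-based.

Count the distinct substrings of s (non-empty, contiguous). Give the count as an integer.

300

rank | idx | suffix
   0 |  16 | aadccgddb
   1 |   6 | acbgffcagcaadccgddb
   2 |  17 | adccgddb
   3 |  13 | agcaadccgddb
   4 |  24 | b
   5 |   4 | bdacbgffcagcaadccgddb
   6 |   8 | bgffcagcaadccgddb
   7 |  15 | caadccgddb
   8 |  12 | cagcaadccgddb
   9 |   3 | cbdacbgffcagcaadccgddb
  10 |   7 | cbgffcagcaadccgddb
  11 |  19 | ccgddb
  12 |  20 | cgddb
  13 |   5 | dacbgffcagcaadccgddb
  14 |  23 | db
  15 |   2 | dcbdacbgffcagcaadccgddb
  16 |  18 | dccgddb
  17 |  22 | ddb
  18 |   1 | ddcbdacbgffcagcaadccgddb
  19 |  11 | fcagcaadccgddb
  20 |  10 | ffcagcaadccgddb
  21 |  14 | gcaadccgddb
  22 |  21 | gddb
  23 |   0 | gddcbdacbgffcagcaadccgddb
  24 |   9 | gffcagcaadccgddb

SA = [16, 6, 17, 13, 24, 4, 8, 15, 12, 3, 7, 19, 20, 5, 23, 2, 18, 22, 1, 11, 10, 14, 21, 0, 9]
i: (SA[i-1],SA[i]) lcp shared
  1: (16,6) 1 'a'
  2: (6,17) 1 'a'
  3: (17,13) 1 'a'
  4: (13,24) 0 ''
  5: (24,4) 1 'b'
  6: (4,8) 1 'b'
  7: (8,15) 0 ''
  8: (15,12) 2 'ca'
  9: (12,3) 1 'c'
  10: (3,7) 2 'cb'
  11: (7,19) 1 'c'
  12: (19,20) 1 'c'
  13: (20,5) 0 ''
  14: (5,23) 1 'd'
  15: (23,2) 1 'd'
  16: (2,18) 2 'dc'
  17: (18,22) 1 'd'
  18: (22,1) 2 'dd'
  19: (1,11) 0 ''
  20: (11,10) 1 'f'
  21: (10,14) 0 ''
  22: (14,21) 1 'g'
  23: (21,0) 3 'gdd'
  24: (0,9) 1 'g'

n(n+1)/2 = 25·26/2 = 325
Σ LCP = 0 + 1 + 1 + 1 + 0 + 1 + 1 + 0 + 2 + 1 + 2 + 1 + 1 + 0 + 1 + 1 + 2 + 1 + 2 + 0 + 1 + 0 + 1 + 3 + 1 = 25
distinct = 325 − 25 = 300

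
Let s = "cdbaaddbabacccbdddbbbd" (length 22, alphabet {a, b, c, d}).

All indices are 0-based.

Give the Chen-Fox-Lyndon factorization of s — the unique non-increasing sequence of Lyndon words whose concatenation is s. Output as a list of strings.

["cd", "b", "aaddbabacccbdddbbbd"]

emit factor 1: 'cd' (i=0, period=2)
emit factor 2: 'b' (i=2, period=1)
emit factor 3: 'aaddbabacccbdddbbbd' (i=3, period=19)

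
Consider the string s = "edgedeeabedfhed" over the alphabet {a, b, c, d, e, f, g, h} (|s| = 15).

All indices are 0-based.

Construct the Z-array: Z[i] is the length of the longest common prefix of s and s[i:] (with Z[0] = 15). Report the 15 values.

[15, 0, 0, 2, 0, 1, 1, 0, 0, 2, 0, 0, 0, 2, 0]

Z[0]=15
i=1: outside box; Z[1]=0
i=2: outside box; Z[2]=0
i=3: outside box; Z[3]=2 scan→box=[3,5)
i=4: min(r-i=1, Z[1]=0)=0; Z[4]=0
i=5: outside box; Z[5]=1 scan→box=[5,6)
i=6: outside box; Z[6]=1 scan→box=[6,7)
i=7: outside box; Z[7]=0
i=8: outside box; Z[8]=0
i=9: outside box; Z[9]=2 scan→box=[9,11)
i=10: min(r-i=1, Z[1]=0)=0; Z[10]=0
i=11: outside box; Z[11]=0
i=12: outside box; Z[12]=0
i=13: outside box; Z[13]=2 scan→box=[13,15)
i=14: min(r-i=1, Z[1]=0)=0; Z[14]=0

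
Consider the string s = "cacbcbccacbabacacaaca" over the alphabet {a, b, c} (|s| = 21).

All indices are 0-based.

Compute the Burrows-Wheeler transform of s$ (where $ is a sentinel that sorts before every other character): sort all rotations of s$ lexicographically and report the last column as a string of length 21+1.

rank  rotation                last
    0  $cacbcbccacbabacacaaca  a
    1  a$cacbcbccacbabacacaac  c
    2  aaca$cacbcbccacbabacac  c
    3  abacacaaca$cacbcbccacb  b
    4  aca$cacbcbccacbabacaca  a
    5  acaaca$cacbcbccacbabac  c
    6  acacaaca$cacbcbccacbab  b
    7  acbabacacaaca$cacbcbcc  c
    8  acbcbccacbabacacaaca$c  c
    9  babacacaaca$cacbcbccac  c
   10  bacacaaca$cacbcbccacba  a
   11  bcbccacbabacacaaca$cac  c
   12  bccacbabacacaaca$cacbc  c
   13  ca$cacbcbccacbabacacaa  a
   14  caaca$cacbcbccacbabaca  a
   15  cacaaca$cacbcbccacbaba  a
   16  cacbabacacaaca$cacbcbc  c
   17  cacbcbccacbabacacaaca$  $
   18  cbabacacaaca$cacbcbcca  a
   19  cbcbccacbabacacaaca$ca  a
   20  cbccacbabacacaaca$cacb  b
   21  ccacbabacacaaca$cacbcb  b

accbacbcccaccaaac$aabb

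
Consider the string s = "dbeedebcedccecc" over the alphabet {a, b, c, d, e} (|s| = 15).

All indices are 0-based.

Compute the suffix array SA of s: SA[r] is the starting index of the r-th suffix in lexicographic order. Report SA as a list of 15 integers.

rank→(start, suffix):
  0 → (6, 'bcedccecc')
  1 → (1, 'beedebcedccecc')
  2 → (14, 'c')
  3 → (13, 'cc')
  4 → (10, 'ccecc')
  5 → (11, 'cecc')
  6 → (7, 'cedccecc')
  7 → (0, 'dbeedebcedccecc')
  8 → (9, 'dccecc')
  9 → (4, 'debcedccecc')
  10 → (5, 'ebcedccecc')
  11 → (12, 'ecc')
  12 → (8, 'edccecc')
  13 → (3, 'edebcedccecc')
  14 → (2, 'eedebcedccecc')

[6, 1, 14, 13, 10, 11, 7, 0, 9, 4, 5, 12, 8, 3, 2]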